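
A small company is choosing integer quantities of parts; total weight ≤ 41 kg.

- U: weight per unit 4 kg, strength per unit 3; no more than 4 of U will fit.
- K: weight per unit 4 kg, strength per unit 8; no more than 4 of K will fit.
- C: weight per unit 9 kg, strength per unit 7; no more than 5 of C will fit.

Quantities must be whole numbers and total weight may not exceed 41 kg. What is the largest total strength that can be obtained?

51

This is a bounded integer knapsack.
Take 4×U, 4×K, and 1×C: weight 41 ≤ 41, strength 4·3 + 4·8 + 1·7 = 51.
K has the best ratio (8/4) and is taken to its limit of 4; remaining capacity is filled optimally with the others.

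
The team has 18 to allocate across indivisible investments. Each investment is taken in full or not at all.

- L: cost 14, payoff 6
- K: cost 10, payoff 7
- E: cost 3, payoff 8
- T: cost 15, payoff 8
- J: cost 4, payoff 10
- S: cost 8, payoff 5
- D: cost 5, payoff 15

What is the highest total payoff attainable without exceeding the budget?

Allowing fractional choices, the relaxed optimum would be about 37.2, but investments are indivisible.
J + S + D: cost 4 + 8 + 5 = 17 ≤ 18, payoff 10 + 5 + 15 = 30.
K + E + D: cost 10 + 3 + 5 = 18 ≤ 18, payoff 7 + 8 + 15 = 30.
E + J + D: cost 3 + 4 + 5 = 12 ≤ 18, payoff 8 + 10 + 15 = 33.
Best is E, J, and D with total payoff 33.

33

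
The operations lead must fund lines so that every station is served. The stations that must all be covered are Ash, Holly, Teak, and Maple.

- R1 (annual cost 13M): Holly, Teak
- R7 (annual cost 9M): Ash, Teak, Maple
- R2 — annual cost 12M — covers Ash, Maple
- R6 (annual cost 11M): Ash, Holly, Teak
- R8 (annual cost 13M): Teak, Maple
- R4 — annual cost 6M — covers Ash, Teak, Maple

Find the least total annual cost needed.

Choose R6 and R4: together they cover Ash, Holly, Teak, Maple — every station.
Total annual cost: 11 + 6 = 17.

17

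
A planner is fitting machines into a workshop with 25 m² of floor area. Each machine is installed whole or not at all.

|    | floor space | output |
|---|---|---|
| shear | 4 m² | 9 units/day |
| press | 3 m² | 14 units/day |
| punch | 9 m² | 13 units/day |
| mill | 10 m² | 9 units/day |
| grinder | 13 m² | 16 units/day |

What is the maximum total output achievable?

43

Take press, punch, and grinder: floor space 3 + 9 + 13 = 25 ≤ 25, output 14 + 13 + 16 = 43.
No other feasible combination does better.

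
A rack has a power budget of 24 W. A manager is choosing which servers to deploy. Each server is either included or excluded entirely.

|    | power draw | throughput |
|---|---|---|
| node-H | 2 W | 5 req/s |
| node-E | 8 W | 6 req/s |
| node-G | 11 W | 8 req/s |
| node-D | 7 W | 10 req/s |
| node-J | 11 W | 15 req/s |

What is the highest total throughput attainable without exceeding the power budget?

30

This is a 0-1 knapsack instance.
node-H + node-D + node-J: power draw 2 + 7 + 11 = 20 ≤ 24, throughput 5 + 10 + 15 = 30.
node-H + node-G + node-J: power draw 2 + 11 + 11 = 24 ≤ 24, throughput 5 + 8 + 15 = 28.
Best is node-H, node-D, and node-J with total throughput 30.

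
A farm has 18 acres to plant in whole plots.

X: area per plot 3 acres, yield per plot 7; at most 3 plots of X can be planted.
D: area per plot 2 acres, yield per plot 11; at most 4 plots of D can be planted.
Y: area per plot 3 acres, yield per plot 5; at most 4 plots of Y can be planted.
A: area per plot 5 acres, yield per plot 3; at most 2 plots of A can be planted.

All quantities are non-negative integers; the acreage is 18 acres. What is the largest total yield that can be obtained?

65

Take 3×X and 4×D: area 17 ≤ 18, yield 3·7 + 4·11 = 65.
D has the best ratio (11/2) and is taken to its limit of 4; remaining capacity is filled optimally with the others.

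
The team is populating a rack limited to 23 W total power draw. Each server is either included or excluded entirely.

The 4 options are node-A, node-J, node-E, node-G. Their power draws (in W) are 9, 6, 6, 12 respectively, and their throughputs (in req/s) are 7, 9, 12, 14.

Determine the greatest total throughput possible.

Allowing fractional choices, the relaxed optimum would be about 33.8, but servers are indivisible.
node-E + node-G: power draw 6 + 12 = 18 ≤ 23, throughput 12 + 14 = 26.
node-A + node-J + node-E: power draw 9 + 6 + 6 = 21 ≤ 23, throughput 7 + 9 + 12 = 28.
Best is node-A, node-J, and node-E with total throughput 28.

28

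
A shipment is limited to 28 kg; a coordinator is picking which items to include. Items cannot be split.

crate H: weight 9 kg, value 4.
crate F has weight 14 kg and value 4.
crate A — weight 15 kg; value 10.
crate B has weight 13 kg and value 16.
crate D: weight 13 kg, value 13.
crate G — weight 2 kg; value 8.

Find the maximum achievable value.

37

This is a 0-1 knapsack instance.
crate B + crate D: weight 13 + 13 = 26 ≤ 28, value 16 + 13 = 29.
crate B + crate D + crate G: weight 13 + 13 + 2 = 28 ≤ 28, value 16 + 13 + 8 = 37.
Best is crate B, crate D, and crate G with total value 37.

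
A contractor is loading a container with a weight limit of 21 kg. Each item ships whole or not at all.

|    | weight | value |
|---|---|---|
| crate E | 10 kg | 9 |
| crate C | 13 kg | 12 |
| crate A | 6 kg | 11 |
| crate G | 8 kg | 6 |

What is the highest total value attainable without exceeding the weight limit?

This is a 0-1 knapsack instance.
crate C + crate A: weight 13 + 6 = 19 ≤ 21, value 12 + 11 = 23.
crate E + crate A: weight 10 + 6 = 16 ≤ 21, value 9 + 11 = 20.
Best is crate C and crate A with total value 23.

23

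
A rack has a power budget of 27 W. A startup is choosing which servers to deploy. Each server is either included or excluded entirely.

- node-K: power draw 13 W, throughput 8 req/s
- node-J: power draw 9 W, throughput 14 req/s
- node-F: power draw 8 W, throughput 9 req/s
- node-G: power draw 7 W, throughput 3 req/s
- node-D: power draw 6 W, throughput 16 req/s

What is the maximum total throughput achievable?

39

Take node-J, node-F, and node-D: power draw 9 + 8 + 6 = 23 ≤ 27, throughput 14 + 9 + 16 = 39.
No other feasible combination does better.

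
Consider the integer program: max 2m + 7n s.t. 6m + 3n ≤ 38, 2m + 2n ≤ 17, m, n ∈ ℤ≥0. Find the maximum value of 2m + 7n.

Relaxing integrality, the LP optimum is 59.50 at (m,n) = (0, 8.5), which is not an integer point.
(m,n)=(0,8): 6·0+3·8=24≤38, 2·0+2·8=16≤17, objective 56.
(m,n)=(1,7): 6·1+3·7=27≤38, 2·1+2·7=16≤17, objective 51.
(m,n)=(0,7): 6·0+3·7=21≤38, 2·0+2·7=14≤17, objective 49.
Maximum is 56 at (m,n)=(0,8).

56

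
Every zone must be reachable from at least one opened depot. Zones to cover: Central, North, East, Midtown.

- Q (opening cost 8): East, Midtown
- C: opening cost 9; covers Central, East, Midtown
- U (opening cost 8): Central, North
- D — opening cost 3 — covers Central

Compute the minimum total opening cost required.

16

The greedy cost-per-new-zone heuristic would pick C and U for 17, but a cheaper cover exists.
Choose Q and U: together they cover Central, North, East, Midtown — every zone.
Total opening cost: 8 + 8 = 16.
No cover costs less than 16.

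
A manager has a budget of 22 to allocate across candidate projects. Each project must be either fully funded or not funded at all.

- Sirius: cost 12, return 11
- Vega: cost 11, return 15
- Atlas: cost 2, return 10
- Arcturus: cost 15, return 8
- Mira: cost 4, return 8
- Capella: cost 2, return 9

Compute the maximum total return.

42

Allowing fractional choices, the relaxed optimum would be about 44.8, but projects are indivisible.
Sirius + Atlas + Mira + Capella: cost 12 + 2 + 4 + 2 = 20 ≤ 22, return 11 + 10 + 8 + 9 = 38.
Vega + Atlas + Capella: cost 11 + 2 + 2 = 15 ≤ 22, return 15 + 10 + 9 = 34.
Vega + Atlas + Mira + Capella: cost 11 + 2 + 4 + 2 = 19 ≤ 22, return 15 + 10 + 8 + 9 = 42.
Best is Vega, Atlas, Mira, and Capella with total return 42.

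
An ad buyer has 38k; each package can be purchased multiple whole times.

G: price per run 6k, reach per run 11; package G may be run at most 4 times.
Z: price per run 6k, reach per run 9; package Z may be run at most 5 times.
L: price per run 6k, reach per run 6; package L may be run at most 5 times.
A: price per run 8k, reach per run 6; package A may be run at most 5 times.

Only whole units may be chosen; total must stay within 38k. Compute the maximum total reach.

62

4×G and 2×Z: price 36 ≤ 38, reach 4·11 + 2·9 = 62.
3×G and 3×Z: price 36 ≤ 38, reach 3·11 + 3·9 = 60.
Best is 62.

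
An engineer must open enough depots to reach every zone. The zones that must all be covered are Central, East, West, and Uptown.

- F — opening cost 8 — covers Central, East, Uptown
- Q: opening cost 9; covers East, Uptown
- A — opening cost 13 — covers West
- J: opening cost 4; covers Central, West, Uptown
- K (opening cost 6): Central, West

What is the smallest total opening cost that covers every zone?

Choose F and J: together they cover Central, East, West, Uptown — every zone.
Total opening cost: 8 + 4 = 12.
No cover costs less than 12.

12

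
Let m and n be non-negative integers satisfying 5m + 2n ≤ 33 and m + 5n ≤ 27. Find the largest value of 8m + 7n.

68

Relaxing integrality, the LP optimum is 69.65 at (m,n) = (4.83, 4.43), which is not an integer point.
(m,n)=(5,4): 5·5+2·4=33≤33, 1·5+5·4=25≤27, objective 68.
(m,n)=(5,3): 5·5+2·3=31≤33, 1·5+5·3=20≤27, objective 61.
(m,n)=(4,4): 5·4+2·4=28≤33, 1·4+5·4=24≤27, objective 60.
The best lattice point is (5,4), giving 68.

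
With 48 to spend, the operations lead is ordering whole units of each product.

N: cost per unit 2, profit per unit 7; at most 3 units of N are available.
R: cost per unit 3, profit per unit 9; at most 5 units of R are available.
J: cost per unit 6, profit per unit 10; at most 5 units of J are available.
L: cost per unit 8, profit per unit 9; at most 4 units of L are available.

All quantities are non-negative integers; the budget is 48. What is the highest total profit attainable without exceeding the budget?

107

Take 3×N, 4×R, and 5×J: cost 48 ≤ 48, profit 3·7 + 4·9 + 5·10 = 107.
N has the best ratio (7/2) and is taken to its limit of 3; remaining capacity is filled optimally with the others.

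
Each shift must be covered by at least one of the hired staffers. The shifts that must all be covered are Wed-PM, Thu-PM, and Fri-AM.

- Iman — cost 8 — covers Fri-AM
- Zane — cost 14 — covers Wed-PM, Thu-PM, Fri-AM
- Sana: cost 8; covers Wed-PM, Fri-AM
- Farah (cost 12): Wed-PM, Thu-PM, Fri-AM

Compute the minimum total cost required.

12

This is an integer covering problem.
The greedy cost-per-new-shift heuristic would pick Sana and Farah for 20, but a cheaper cover exists.
Farah alone covers Wed-PM, Thu-PM, Fri-AM — every shift.
Total cost: 12.
No cover costs less than 12.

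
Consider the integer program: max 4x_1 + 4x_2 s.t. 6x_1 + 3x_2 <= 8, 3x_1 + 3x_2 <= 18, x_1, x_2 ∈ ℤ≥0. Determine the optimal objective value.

8

The continuous relaxation peaks at (0, 2.67) with value 10.67; rounding to a feasible lattice point costs some objective.
(x_1,x_2)=(0,2): 6·0+3·2=6≤8, 3·0+3·2=6≤18, objective 8.
(x_1,x_2)=(0,1): 6·0+3·1=3≤8, 3·0+3·1=3≤18, objective 4.
No feasible integer point exceeds 8.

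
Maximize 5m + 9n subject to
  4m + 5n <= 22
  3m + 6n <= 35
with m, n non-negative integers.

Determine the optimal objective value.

36

(m,n)=(0,4): 4·0+5·4=20≤22, 3·0+6·4=24≤35, objective 36.
(m,n)=(1,3): 4·1+5·3=19≤22, 3·1+6·3=21≤35, objective 32.
(m,n)=(0,3): 4·0+5·3=15≤22, 3·0+6·3=18≤35, objective 27.
No feasible integer point exceeds 36.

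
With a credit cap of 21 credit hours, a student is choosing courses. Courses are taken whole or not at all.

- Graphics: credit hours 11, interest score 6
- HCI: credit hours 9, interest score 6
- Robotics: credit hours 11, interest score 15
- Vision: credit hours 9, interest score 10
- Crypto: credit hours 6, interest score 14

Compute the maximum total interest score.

This is an integer program with binary decision variables.
Allowing fractional choices, the relaxed optimum would be about 33.4, but courses are indivisible.
Robotics + Crypto: credit hours 11 + 6 = 17 ≤ 21, interest score 15 + 14 = 29.
Robotics + Vision: credit hours 11 + 9 = 20 ≤ 21, interest score 15 + 10 = 25.
Vision + Crypto: credit hours 9 + 6 = 15 ≤ 21, interest score 10 + 14 = 24.
Best is Robotics and Crypto with total interest score 29.

29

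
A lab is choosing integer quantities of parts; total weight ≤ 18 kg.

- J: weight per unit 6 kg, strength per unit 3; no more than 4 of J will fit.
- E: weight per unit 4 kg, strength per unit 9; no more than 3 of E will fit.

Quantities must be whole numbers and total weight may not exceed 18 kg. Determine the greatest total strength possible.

1×J and 3×E: weight 18 ≤ 18, strength 1·3 + 3·9 = 30.
3×E: weight 12 ≤ 18, strength 3·9 = 27.
Best is 30.

30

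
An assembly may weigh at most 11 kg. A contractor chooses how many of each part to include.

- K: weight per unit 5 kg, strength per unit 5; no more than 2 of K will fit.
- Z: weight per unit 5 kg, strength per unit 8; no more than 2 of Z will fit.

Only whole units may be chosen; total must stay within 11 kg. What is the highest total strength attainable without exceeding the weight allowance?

2×Z: weight 10 ≤ 11, strength 2·8 = 16.
1×K and 1×Z: weight 10 ≤ 11, strength 1·5 + 1·8 = 13.
Best is 16.

16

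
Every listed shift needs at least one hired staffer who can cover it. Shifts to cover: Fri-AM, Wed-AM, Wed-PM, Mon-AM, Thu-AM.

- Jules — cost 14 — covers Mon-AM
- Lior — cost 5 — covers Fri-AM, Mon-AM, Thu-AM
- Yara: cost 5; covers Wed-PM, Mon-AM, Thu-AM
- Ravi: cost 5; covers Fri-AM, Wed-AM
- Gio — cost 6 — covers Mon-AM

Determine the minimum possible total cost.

The greedy cost-per-new-shift heuristic would pick Lior, Yara, and Ravi for 15, but a cheaper cover exists.
Choose Yara and Ravi: together they cover Fri-AM, Wed-AM, Wed-PM, Mon-AM, Thu-AM — every shift.
Total cost: 5 + 5 = 10.
No cover costs less than 10.

10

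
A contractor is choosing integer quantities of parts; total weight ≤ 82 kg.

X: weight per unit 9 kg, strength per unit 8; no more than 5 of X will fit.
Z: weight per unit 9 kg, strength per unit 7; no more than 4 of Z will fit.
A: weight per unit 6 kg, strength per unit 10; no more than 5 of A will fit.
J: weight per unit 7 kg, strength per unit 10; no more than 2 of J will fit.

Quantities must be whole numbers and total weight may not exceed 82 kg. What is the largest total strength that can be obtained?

A has the best ratio (10/6); taking only A gives at most 5×10 = 50 (stopped by the supply cap of 5).
Mixing does better — 4×X, 5×A, and 2×J: weight 80 ≤ 82, strength 4·8 + 5·10 + 2·10 = 102.

102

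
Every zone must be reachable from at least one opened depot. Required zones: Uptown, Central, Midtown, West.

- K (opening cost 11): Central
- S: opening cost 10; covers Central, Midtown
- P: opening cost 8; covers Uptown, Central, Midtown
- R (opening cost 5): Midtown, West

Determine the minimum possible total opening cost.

13

Choose P and R: together they cover Uptown, Central, Midtown, West — every zone.
Total opening cost: 8 + 5 = 13.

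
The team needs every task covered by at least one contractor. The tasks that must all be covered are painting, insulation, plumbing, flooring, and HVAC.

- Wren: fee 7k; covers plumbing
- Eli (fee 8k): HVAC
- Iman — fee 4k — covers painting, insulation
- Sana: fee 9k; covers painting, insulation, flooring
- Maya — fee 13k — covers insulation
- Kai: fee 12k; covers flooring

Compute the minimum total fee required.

24

This is a weighted set-cover instance.
Choose Wren, Eli, and Sana: together they cover painting, insulation, plumbing, flooring, HVAC — every task.
Total fee: 7 + 8 + 9 = 24.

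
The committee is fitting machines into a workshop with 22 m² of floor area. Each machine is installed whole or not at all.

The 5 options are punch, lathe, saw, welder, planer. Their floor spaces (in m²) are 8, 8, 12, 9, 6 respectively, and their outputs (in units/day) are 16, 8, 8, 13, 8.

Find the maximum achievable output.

32

Allowing fractional choices, the relaxed optimum would be about 35.7, but machines are indivisible.
punch + lathe + planer: floor space 8 + 8 + 6 = 22 ≤ 22, output 16 + 8 + 8 = 32.
punch + planer: floor space 8 + 6 = 14 ≤ 22, output 16 + 8 = 24.
punch + welder: floor space 8 + 9 = 17 ≤ 22, output 16 + 13 = 29.
Best is punch, lathe, and planer with total output 32.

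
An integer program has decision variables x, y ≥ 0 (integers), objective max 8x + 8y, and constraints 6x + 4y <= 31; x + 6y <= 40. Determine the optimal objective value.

56

(x,y)=(1,6) is feasible, giving 56.
(x,y)=(1,5) is feasible, giving 48.
(x,y)=(0,6) is feasible, giving 48.
(x,y)=(0,5) is feasible, giving 40.
Maximum is 56 at (x,y)=(1,6).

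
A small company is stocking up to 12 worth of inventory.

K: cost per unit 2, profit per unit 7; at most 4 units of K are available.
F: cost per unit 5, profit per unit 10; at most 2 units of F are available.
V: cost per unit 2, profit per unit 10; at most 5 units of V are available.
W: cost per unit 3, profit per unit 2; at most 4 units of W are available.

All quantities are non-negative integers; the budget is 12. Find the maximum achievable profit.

57

2×K and 4×V: cost 12 ≤ 12, profit 2·7 + 4·10 = 54.
1×K and 5×V: cost 12 ≤ 12, profit 1·7 + 5·10 = 57.
Best is 57.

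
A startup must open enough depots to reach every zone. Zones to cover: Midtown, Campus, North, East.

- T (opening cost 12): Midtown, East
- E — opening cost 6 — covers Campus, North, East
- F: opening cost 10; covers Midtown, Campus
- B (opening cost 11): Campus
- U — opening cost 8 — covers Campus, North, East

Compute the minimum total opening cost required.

This is a weighted set-cover instance.
Choose E and F: together they cover Midtown, Campus, North, East — every zone.
Total opening cost: 6 + 10 = 16.
No cover costs less than 16.

16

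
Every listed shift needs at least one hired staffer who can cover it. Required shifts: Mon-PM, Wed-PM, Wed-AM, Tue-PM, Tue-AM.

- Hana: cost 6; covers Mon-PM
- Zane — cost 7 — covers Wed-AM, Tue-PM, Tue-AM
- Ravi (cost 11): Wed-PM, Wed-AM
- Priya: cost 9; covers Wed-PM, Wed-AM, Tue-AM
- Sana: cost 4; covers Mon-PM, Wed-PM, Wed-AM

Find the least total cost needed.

11

Choose Zane and Sana: together they cover Mon-PM, Wed-PM, Wed-AM, Tue-PM, Tue-AM — every shift.
Total cost: 7 + 4 = 11.
No cover costs less than 11.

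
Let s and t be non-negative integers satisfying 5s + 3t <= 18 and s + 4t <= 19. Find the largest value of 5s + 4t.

The continuous relaxation peaks at (0.882, 4.53) with value 22.53; rounding to a feasible lattice point costs some objective.
(s,t)=(1,4): 5·1+3·4=17≤18, 1·1+4·4=17≤19, objective 21.
(s,t)=(1,3): 5·1+3·3=14≤18, 1·1+4·3=13≤19, objective 17.
(s,t)=(0,4): 5·0+3·4=12≤18, 1·0+4·4=16≤19, objective 16.
(s,t)=(0,3): 5·0+3·3=9≤18, 1·0+4·3=12≤19, objective 12.
Maximum is 21 at (s,t)=(1,4).

21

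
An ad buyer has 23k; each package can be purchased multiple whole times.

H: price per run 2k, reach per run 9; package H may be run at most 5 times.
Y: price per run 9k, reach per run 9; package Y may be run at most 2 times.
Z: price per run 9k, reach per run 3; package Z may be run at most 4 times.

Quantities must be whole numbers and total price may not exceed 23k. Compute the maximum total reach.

This is a bounded integer knapsack.
Take 5×H and 1×Y: price 19 ≤ 23, reach 5·9 + 1·9 = 54.
H has the best ratio (9/2) and is taken to its limit of 5; remaining capacity is filled optimally with the others.

54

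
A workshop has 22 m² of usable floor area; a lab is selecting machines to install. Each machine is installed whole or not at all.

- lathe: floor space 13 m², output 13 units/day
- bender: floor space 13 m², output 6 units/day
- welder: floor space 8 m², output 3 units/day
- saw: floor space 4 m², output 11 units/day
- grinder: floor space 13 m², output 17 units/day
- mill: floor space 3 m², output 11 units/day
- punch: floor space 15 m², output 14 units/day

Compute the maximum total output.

39

Allowing fractional choices, the relaxed optimum would be about 41.0, but machines are indivisible.
saw + grinder + mill: floor space 4 + 13 + 3 = 20 ≤ 22, output 11 + 17 + 11 = 39.
lathe + saw + mill: floor space 13 + 4 + 3 = 20 ≤ 22, output 13 + 11 + 11 = 35.
saw + mill + punch: floor space 4 + 3 + 15 = 22 ≤ 22, output 11 + 11 + 14 = 36.
Best is saw, grinder, and mill with total output 39.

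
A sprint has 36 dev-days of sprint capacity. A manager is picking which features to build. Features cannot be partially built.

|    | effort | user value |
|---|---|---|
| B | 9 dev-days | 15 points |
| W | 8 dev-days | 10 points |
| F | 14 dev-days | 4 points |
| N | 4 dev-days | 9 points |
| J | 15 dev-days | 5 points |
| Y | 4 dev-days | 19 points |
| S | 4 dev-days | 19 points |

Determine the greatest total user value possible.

72

B + W + N + Y + S: effort 9 + 8 + 4 + 4 + 4 = 29 ≤ 36, user value 15 + 10 + 9 + 19 + 19 = 72.
B + N + J + Y + S: effort 9 + 4 + 15 + 4 + 4 = 36 ≤ 36, user value 15 + 9 + 5 + 19 + 19 = 67.
B + F + N + Y + S: effort 9 + 14 + 4 + 4 + 4 = 35 ≤ 36, user value 15 + 4 + 9 + 19 + 19 = 66.
Best is B, W, N, Y, and S with total user value 72.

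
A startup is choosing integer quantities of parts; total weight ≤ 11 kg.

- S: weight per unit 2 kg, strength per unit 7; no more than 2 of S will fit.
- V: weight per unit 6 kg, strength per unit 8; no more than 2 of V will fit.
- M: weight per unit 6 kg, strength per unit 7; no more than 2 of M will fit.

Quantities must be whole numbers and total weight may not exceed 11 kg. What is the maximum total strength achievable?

This is a bounded integer knapsack.
2×S and 1×V: weight 10 ≤ 11, strength 2·7 + 1·8 = 22.
2×S and 1×M: weight 10 ≤ 11, strength 2·7 + 1·7 = 21.
Best is 22.

22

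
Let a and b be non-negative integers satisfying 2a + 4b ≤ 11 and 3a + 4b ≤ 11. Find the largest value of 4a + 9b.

22

(a,b)=(1,2) is feasible, giving 22.
(a,b)=(0,2) is feasible, giving 18.
Maximum is 22 at (a,b)=(1,2).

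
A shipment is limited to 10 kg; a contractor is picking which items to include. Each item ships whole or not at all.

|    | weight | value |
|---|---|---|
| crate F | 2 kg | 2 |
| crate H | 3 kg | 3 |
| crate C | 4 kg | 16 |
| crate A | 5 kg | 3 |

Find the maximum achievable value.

21

Allowing fractional choices, the relaxed optimum would be about 21.6, but items are indivisible.
crate F + crate H + crate C: weight 2 + 3 + 4 = 9 ≤ 10, value 2 + 3 + 16 = 21.
crate C + crate A: weight 4 + 5 = 9 ≤ 10, value 16 + 3 = 19.
crate H + crate C: weight 3 + 4 = 7 ≤ 10, value 3 + 16 = 19.
Best is crate F, crate H, and crate C with total value 21.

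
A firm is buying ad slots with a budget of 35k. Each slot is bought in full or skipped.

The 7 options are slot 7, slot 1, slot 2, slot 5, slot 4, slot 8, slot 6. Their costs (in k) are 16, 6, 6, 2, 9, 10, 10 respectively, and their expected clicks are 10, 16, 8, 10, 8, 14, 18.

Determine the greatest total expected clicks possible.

Take slot 1, slot 2, slot 5, slot 8, and slot 6: cost 6 + 6 + 2 + 10 + 10 = 34 ≤ 35, expected clicks 16 + 8 + 10 + 14 + 18 = 66.
No other feasible combination does better.

66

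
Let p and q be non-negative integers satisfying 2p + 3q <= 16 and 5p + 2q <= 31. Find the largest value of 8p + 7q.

Relaxing integrality, the LP optimum is 55.82 at (p,q) = (5.55, 1.64), which is not an integer point.
(p,q)=(5,2): 2·5+3·2=16≤16, 5·5+2·2=29≤31, objective 54.
(p,q)=(6,0): 2·6+3·0=12≤16, 5·6+2·0=30≤31, objective 48.
The best lattice point is (5,2), giving 54.

54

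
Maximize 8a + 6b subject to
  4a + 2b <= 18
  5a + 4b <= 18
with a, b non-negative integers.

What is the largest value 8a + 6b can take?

28

(a,b)=(2,2) is feasible, giving 28.
(a,b)=(1,3) is feasible, giving 26.
(a,b)=(3,0) is feasible, giving 24.
The best lattice point is (2,2), giving 28.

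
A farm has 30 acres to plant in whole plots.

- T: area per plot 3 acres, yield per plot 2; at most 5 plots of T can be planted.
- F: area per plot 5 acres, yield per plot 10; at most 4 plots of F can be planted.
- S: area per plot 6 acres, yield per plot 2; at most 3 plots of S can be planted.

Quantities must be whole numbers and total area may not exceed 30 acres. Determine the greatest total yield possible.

F has the best ratio (10/5); taking only F gives at most 4×10 = 40 (stopped by the supply cap of 4).
Mixing does better — 3×T and 4×F: area 29 ≤ 30, yield 3·2 + 4·10 = 46.

46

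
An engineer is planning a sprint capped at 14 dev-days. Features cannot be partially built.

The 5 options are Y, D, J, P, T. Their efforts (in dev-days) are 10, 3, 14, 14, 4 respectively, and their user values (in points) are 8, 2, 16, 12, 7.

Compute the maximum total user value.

Take J: effort 14 ≤ 14, user value 16.
No other feasible combination does better.

16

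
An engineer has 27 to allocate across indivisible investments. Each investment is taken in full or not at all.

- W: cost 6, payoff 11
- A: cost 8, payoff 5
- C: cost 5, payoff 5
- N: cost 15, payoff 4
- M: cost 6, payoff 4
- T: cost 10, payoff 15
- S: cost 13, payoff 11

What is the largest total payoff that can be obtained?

35

Allowing fractional choices, the relaxed optimum would be about 36.1, but investments are indivisible.
W + C + M + T: cost 6 + 5 + 6 + 10 = 27 ≤ 27, payoff 11 + 5 + 4 + 15 = 35.
W + C + T: cost 6 + 5 + 10 = 21 ≤ 27, payoff 11 + 5 + 15 = 31.
Best is W, C, M, and T with total payoff 35.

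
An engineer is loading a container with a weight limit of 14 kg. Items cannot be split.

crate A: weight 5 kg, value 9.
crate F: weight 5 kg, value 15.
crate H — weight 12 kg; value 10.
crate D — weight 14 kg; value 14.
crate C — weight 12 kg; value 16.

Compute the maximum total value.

crate F: weight 5 ≤ 14, value 15.
crate C: weight 12 ≤ 14, value 16.
crate A + crate F: weight 5 + 5 = 10 ≤ 14, value 9 + 15 = 24.
Best is crate A and crate F with total value 24.

24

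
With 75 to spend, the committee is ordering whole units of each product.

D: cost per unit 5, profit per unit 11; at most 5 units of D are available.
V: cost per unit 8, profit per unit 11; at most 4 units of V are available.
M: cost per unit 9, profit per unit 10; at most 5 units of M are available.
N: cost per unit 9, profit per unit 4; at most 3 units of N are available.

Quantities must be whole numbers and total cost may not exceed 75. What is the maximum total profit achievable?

119

This is a bounded integer knapsack.
Take 5×D, 4×V, and 2×M: cost 75 ≤ 75, profit 5·11 + 4·11 + 2·10 = 119.
D has the best ratio (11/5) and is taken to its limit of 5; remaining capacity is filled optimally with the others.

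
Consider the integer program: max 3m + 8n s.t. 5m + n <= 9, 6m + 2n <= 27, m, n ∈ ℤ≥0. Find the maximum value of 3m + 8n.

(m,n)=(0,9): 5·0+1·9=9≤9, 6·0+2·9=18≤27, objective 72.
(m,n)=(0,8): 5·0+1·8=8≤9, 6·0+2·8=16≤27, objective 64.
No feasible integer point exceeds 72.

72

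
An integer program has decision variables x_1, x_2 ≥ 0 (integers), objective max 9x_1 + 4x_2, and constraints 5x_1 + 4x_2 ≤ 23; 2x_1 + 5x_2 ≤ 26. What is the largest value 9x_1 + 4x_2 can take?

36

(x_1,x_2)=(4,0): 5·4+4·0=20≤23, 2·4+5·0=8≤26, objective 36.
(x_1,x_2)=(3,1): 5·3+4·1=19≤23, 2·3+5·1=11≤26, objective 31.
(x_1,x_2)=(3,0): 5·3+4·0=15≤23, 2·3+5·0=6≤26, objective 27.
No feasible integer point exceeds 36.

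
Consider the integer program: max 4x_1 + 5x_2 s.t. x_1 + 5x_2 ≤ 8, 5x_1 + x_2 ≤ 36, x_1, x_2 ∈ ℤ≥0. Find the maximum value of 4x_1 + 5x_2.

28

The continuous relaxation peaks at (7.17, 0.167) with value 29.50; rounding to a feasible lattice point costs some objective.
(x_1,x_2)=(7,0): 1·7+5·0=7≤8, 5·7+1·0=35≤36, objective 28.
(x_1,x_2)=(6,0): 1·6+5·0=6≤8, 5·6+1·0=30≤36, objective 24.
The best lattice point is (7,0), giving 28.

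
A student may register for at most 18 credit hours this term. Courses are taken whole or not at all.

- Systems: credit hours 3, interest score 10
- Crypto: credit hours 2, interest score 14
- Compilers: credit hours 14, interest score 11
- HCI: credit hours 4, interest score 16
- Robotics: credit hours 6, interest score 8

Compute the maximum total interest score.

Take Systems, Crypto, HCI, and Robotics: credit hours 3 + 2 + 4 + 6 = 15 ≤ 18, interest score 10 + 14 + 16 + 8 = 48.
No other feasible combination does better.

48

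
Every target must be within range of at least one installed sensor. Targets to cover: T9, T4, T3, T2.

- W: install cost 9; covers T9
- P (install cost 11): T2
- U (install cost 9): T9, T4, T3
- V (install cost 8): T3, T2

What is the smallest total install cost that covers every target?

17

Choose U and V: together they cover T9, T4, T3, T2 — every target.
Total install cost: 9 + 8 = 17.
No cover costs less than 17.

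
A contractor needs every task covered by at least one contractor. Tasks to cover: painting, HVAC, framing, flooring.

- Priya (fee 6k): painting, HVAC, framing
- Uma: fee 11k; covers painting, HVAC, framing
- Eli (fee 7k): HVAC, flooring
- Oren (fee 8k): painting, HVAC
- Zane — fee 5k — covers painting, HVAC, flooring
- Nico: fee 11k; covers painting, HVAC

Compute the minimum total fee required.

11

Choose Priya and Zane: together they cover painting, HVAC, framing, flooring — every task.
Total fee: 6 + 5 = 11.
No cover costs less than 11.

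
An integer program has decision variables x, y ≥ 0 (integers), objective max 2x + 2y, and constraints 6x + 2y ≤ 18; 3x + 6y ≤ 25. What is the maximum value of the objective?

(x,y)=(2,3): 6·2+2·3=18≤18, 3·2+6·3=24≤25, objective 10.
(x,y)=(0,4): 6·0+2·4=8≤18, 3·0+6·4=24≤25, objective 8.
(x,y)=(2,2): 6·2+2·2=16≤18, 3·2+6·2=18≤25, objective 8.
No feasible integer point exceeds 10.

10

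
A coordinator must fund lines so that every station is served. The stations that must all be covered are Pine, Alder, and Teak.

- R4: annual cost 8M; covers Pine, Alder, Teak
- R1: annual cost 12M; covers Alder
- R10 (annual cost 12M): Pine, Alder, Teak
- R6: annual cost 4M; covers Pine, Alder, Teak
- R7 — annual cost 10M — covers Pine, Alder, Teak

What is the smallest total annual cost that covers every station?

4

R6 alone covers Pine, Alder, Teak — every station.
Total annual cost: 4.
No cover costs less than 4.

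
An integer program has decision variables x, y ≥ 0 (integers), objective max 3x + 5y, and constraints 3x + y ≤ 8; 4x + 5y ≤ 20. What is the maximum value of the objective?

20

(x,y)=(0,4): 3·0+1·4=4≤8, 4·0+5·4=20≤20, objective 20.
(x,y)=(1,3): 3·1+1·3=6≤8, 4·1+5·3=19≤20, objective 18.
No feasible integer point exceeds 20.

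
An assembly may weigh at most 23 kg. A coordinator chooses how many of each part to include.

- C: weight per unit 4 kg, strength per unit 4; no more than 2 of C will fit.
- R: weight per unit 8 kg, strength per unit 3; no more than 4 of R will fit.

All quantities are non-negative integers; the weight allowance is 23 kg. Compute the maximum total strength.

11

Take 2×C and 1×R: weight 16 ≤ 23, strength 2·4 + 1·3 = 11.
C has the best ratio (4/4) and is taken to its limit of 2; remaining capacity is filled optimally with the others.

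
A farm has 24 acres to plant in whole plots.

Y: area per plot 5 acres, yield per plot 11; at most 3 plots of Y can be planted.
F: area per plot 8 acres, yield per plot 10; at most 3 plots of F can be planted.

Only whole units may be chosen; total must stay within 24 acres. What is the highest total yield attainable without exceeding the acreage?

43

3×Y: area 15 ≤ 24, yield 3·11 = 33.
3×Y and 1×F: area 23 ≤ 24, yield 3·11 + 1·10 = 43.
Best is 43.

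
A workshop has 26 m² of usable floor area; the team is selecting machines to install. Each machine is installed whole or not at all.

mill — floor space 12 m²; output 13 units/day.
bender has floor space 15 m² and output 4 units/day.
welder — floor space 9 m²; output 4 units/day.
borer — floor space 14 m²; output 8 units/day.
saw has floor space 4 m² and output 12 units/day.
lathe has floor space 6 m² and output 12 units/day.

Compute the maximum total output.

37

Allowing fractional choices, the relaxed optimum would be about 39.3, but machines are indivisible.
mill + saw + lathe: floor space 12 + 4 + 6 = 22 ≤ 26, output 13 + 12 + 12 = 37.
borer + saw + lathe: floor space 14 + 4 + 6 = 24 ≤ 26, output 8 + 12 + 12 = 32.
mill + welder + saw: floor space 12 + 9 + 4 = 25 ≤ 26, output 13 + 4 + 12 = 29.
Best is mill, saw, and lathe with total output 37.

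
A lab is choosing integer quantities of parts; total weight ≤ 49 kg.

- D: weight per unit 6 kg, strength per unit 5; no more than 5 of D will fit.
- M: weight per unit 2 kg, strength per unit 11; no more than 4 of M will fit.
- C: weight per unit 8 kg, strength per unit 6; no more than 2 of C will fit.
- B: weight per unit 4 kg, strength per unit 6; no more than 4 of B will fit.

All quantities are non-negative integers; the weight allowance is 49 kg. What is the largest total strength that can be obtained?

88

M has the best ratio (11/2); taking only M gives at most 4×11 = 44 (stopped by the supply cap of 4).
Mixing does better — 4×D, 4×M, and 4×B: weight 48 ≤ 49, strength 4·5 + 4·11 + 4·6 = 88.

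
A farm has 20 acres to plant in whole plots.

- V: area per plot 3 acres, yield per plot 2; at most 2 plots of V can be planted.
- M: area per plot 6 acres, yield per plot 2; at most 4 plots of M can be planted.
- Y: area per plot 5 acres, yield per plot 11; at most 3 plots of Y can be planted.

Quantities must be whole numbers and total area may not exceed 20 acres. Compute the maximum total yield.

1×V and 3×Y: area 18 ≤ 20, yield 1·2 + 3·11 = 35.
3×Y: area 15 ≤ 20, yield 3·11 = 33.
Best is 35.

35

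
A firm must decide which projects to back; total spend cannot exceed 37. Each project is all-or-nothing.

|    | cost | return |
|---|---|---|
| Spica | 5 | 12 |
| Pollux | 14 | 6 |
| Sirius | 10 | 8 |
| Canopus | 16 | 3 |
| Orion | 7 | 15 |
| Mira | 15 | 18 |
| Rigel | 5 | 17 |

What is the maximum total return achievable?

62

Take Spica, Orion, Mira, and Rigel: cost 5 + 7 + 15 + 5 = 32 ≤ 37, return 12 + 15 + 18 + 17 = 62.
No other feasible combination does better.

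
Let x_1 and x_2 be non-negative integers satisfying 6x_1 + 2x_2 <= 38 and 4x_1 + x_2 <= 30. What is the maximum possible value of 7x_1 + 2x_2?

The continuous relaxation peaks at (6.33, 0) with value 44.33; rounding to a feasible lattice point costs some objective.
(x_1,x_2)=(6,1): 6·6+2·1=38≤38, 4·6+1·1=25≤30, objective 44.
(x_1,x_2)=(6,0): 6·6+2·0=36≤38, 4·6+1·0=24≤30, objective 42.
No feasible integer point exceeds 44.

44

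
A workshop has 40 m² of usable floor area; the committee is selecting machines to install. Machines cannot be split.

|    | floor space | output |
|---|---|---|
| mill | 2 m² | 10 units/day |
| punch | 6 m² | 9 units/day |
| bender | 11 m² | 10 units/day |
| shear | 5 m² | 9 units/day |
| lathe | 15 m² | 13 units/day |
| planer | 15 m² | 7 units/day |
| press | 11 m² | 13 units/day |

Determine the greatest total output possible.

mill + punch + bender + shear + press: floor space 2 + 6 + 11 + 5 + 11 = 35 ≤ 40, output 10 + 9 + 10 + 9 + 13 = 51.
mill + punch + shear + lathe + press: floor space 2 + 6 + 5 + 15 + 11 = 39 ≤ 40, output 10 + 9 + 9 + 13 + 13 = 54.
mill + punch + bender + shear + lathe: floor space 2 + 6 + 11 + 5 + 15 = 39 ≤ 40, output 10 + 9 + 10 + 9 + 13 = 51.
Best is mill, punch, shear, lathe, and press with total output 54.

54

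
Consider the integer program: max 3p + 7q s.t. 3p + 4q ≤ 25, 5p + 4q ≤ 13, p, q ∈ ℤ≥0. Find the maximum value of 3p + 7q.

21

The continuous relaxation peaks at (0, 3.25) with value 22.75; rounding to a feasible lattice point costs some objective.
(p,q)=(0,3): 3·0+4·3=12≤25, 5·0+4·3=12≤13, objective 21.
(p,q)=(1,2): 3·1+4·2=11≤25, 5·1+4·2=13≤13, objective 17.
(p,q)=(0,2): 3·0+4·2=8≤25, 5·0+4·2=8≤13, objective 14.
The best lattice point is (0,3), giving 21.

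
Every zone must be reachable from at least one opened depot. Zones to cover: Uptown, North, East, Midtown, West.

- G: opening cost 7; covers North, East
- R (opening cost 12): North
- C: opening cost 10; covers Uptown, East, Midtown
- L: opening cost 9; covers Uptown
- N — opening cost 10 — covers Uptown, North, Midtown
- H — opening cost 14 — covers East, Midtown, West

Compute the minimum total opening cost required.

24

The greedy cost-per-new-zone heuristic would pick C, G, and H for 31, but a cheaper cover exists.
Choose N and H: together they cover Uptown, North, East, Midtown, West — every zone.
Total opening cost: 10 + 14 = 24.
No cover costs less than 24.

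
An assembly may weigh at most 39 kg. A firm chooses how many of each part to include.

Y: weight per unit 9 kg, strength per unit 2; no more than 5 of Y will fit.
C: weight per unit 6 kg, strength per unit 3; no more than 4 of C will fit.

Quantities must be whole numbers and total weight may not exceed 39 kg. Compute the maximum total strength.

This is a bounded integer knapsack.
2×Y and 3×C: weight 36 ≤ 39, strength 2·2 + 3·3 = 13.
1×Y and 4×C: weight 33 ≤ 39, strength 1·2 + 4·3 = 14.
Best is 14.

14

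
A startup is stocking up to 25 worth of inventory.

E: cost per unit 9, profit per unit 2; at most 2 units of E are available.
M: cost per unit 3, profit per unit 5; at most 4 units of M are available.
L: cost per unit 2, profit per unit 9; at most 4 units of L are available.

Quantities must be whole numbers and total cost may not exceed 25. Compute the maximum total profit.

56

L has the best ratio (9/2); taking only L gives at most 4×9 = 36 (stopped by the supply cap of 4).
Mixing does better — 4×M and 4×L: cost 20 ≤ 25, profit 4·5 + 4·9 = 56.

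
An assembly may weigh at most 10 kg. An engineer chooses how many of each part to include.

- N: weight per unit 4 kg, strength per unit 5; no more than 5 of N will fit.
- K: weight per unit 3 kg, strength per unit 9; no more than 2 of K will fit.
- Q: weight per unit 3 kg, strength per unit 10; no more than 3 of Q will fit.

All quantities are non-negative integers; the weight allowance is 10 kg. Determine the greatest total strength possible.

This is a bounded integer knapsack.
3×Q: weight 9 ≤ 10, strength 3·10 = 30.
1×K and 2×Q: weight 9 ≤ 10, strength 1·9 + 2·10 = 29.
Best is 30.

30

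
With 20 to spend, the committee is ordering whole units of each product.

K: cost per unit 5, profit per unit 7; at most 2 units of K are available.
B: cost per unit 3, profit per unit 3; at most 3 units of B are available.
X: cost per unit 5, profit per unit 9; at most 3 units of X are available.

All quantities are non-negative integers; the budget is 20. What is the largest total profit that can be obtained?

Take 1×K and 3×X: cost 20 ≤ 20, profit 1·7 + 3·9 = 34.
X has the best ratio (9/5) and is taken to its limit of 3; remaining capacity is filled optimally with the others.

34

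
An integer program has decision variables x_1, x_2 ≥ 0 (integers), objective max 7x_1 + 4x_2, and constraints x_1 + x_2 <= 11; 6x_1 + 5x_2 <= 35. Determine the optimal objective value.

39

The continuous relaxation peaks at (5.83, 0) with value 40.83; rounding to a feasible lattice point costs some objective.
(x_1,x_2)=(5,1): 1·5+1·1=6≤11, 6·5+5·1=35≤35, objective 39.
(x_1,x_2)=(4,2): 1·4+1·2=6≤11, 6·4+5·2=34≤35, objective 36.
(x_1,x_2)=(5,0): 1·5+1·0=5≤11, 6·5+5·0=30≤35, objective 35.
The best lattice point is (5,1), giving 39.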